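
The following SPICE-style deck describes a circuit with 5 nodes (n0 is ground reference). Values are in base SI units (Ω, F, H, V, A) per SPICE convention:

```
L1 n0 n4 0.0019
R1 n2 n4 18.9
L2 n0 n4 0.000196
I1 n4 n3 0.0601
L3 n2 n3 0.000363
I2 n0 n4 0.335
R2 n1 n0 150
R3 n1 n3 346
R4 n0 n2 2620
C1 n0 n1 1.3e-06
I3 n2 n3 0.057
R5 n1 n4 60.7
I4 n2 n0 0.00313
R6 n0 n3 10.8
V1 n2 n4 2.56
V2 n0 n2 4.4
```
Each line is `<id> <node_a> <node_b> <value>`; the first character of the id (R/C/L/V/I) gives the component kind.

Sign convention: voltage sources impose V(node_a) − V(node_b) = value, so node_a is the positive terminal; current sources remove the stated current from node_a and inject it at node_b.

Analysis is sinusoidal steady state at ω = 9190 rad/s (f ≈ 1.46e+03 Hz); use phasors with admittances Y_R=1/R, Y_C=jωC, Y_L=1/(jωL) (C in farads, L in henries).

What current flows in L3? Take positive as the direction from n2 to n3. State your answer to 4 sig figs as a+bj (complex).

Element admittances at ω=9190 rad/s:
  Y(L1) = 0.000-0.05727j S between n0,n4
  Y(R1) = 0.05291+0.000j S between n2,n4
  Y(L2) = 0.000-0.5552j S between n0,n4
  I1: injects 0.0601 A into n3 (from n4)
  Y(L3) = 0.000-0.2998j S between n2,n3
  I2: injects 0.335 A into n4 (from n0)
  Y(R2) = 0.006667+0.000j S between n1,n0
  Y(R3) = 0.002890+0.000j S between n1,n3
  Y(R4) = 0.0003817+0.000j S between n0,n2
  Y(C1) = 0.000+0.01195j S between n0,n1
  I3: injects 0.057 A into n3 (from n2)
  Y(R5) = 0.01647+0.000j S between n1,n4
  I4: injects 0.00313 A into n0 (from n2)
  Y(R6) = 0.09259+0.000j S between n0,n3
  V1: constraint V(n2)−V(n4) = 2.56
  V2: constraint V(n0)−V(n2) = 4.4
Assemble and solve the 6×6 MNA system:
  V(n1)=-3.930+1.981j  V(n2)=-4.400+0.000j  V(n3)=-3.910+1.598j  V(n4)=-6.960+0.000j
  i(V1)=-0.4603+4.230j  i(V2)=-0.7455+4.377j

-0.4791+0.1469j A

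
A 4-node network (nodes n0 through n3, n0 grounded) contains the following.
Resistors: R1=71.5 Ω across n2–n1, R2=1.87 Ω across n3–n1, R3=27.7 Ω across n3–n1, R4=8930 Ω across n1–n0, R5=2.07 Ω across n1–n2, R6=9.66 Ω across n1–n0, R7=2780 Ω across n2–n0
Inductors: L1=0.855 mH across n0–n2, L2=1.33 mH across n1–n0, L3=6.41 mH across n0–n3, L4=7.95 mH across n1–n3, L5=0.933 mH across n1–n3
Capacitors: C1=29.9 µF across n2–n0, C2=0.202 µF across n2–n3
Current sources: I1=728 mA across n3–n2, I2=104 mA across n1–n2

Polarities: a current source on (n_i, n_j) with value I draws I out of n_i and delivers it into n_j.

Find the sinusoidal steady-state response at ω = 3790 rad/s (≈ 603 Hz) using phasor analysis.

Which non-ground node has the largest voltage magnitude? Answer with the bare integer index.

Apply KCL at each of the 3 non-ground nodes and solve the resulting linear system.
Node n1: branches {R1, L2, R2, R3, R4, R5, L4, R6, L5, I2} → V_1 = -0.5884+0.03417j
Node n2: branches {R1, L1, C1, R5, I1, C2, R7, I2} → V_2 = 0.9307+0.3958j
Node n3: branches {R2, R3, I1, L3, L4, C2, L5} → V_3 = -1.490-0.5691j

3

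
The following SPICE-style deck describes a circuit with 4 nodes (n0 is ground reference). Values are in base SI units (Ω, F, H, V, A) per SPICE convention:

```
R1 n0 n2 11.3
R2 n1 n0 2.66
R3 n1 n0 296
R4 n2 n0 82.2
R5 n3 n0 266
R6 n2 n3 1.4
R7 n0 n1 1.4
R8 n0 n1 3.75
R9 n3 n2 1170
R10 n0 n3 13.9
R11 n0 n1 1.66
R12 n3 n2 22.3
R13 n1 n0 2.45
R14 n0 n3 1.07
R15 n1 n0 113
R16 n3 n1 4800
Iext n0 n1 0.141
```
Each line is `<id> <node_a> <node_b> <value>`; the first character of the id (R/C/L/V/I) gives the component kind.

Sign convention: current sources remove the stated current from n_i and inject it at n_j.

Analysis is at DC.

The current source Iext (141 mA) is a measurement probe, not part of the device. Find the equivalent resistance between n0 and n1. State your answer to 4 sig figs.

Element admittances at DC:
  Y(R1) = 0.08850 S between n0,n2
  Y(R2) = 0.3759 S between n1,n0
  Y(R3) = 0.003378 S between n1,n0
  Y(R4) = 0.01217 S between n2,n0
  Y(R5) = 0.003759 S between n3,n0
  Y(R6) = 0.7143 S between n2,n3
  Y(R7) = 0.7143 S between n0,n1
  Y(R8) = 0.2667 S between n0,n1
  Y(R9) = 0.0008547 S between n3,n2
  Y(R10) = 0.07194 S between n0,n3
  Y(R11) = 0.6024 S between n0,n1
  Y(R12) = 0.04484 S between n3,n2
  Y(R13) = 0.4082 S between n1,n0
  Y(R14) = 0.9346 S between n0,n3
  Y(R15) = 0.008850 S between n1,n0
  Y(R16) = 0.0002083 S between n3,n1
  Iext: injects 0.141 A into n1 (from n0)
Assemble and solve the 3×3 MNA system:
  V(n1)=0.05925  V(n2)=9.914e-06  V(n3)=1.123e-05

R_eq = 0.4202 Ω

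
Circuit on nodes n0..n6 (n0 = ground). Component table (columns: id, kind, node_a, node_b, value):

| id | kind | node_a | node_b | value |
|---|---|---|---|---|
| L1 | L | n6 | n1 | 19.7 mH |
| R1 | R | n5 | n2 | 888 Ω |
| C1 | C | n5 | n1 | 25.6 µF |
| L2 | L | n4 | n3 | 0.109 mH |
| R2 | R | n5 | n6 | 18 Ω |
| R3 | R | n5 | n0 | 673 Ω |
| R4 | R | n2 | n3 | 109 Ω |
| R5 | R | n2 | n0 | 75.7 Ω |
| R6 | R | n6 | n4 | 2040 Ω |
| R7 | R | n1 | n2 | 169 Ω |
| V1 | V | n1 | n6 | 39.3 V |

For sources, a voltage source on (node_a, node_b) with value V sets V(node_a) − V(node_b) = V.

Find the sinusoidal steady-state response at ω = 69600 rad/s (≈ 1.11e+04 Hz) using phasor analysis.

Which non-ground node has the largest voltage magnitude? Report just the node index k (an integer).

6

Apply KCL at each of the 6 non-ground nodes and solve the resulting linear system.
Node n1: branches {L1, C1, R7, V1} → V_1 = 1.873-0.4373j
Node n2: branches {R1, R4, R5, R7} → V_2 = -0.2062-0.08883j
Node n3: branches {L2, R4} → V_3 = -2.094-0.09984j
Node n4: branches {L2, R6} → V_4 = -2.093-0.2312j
Node n5: branches {R1, C1, R2, R3} → V_5 = 1.833+0.7897j
Node n6: branches {L1, R2, R6, V1} → V_6 = -37.43-0.4373j
Source currents: i(V1)=-2.198-0.03960j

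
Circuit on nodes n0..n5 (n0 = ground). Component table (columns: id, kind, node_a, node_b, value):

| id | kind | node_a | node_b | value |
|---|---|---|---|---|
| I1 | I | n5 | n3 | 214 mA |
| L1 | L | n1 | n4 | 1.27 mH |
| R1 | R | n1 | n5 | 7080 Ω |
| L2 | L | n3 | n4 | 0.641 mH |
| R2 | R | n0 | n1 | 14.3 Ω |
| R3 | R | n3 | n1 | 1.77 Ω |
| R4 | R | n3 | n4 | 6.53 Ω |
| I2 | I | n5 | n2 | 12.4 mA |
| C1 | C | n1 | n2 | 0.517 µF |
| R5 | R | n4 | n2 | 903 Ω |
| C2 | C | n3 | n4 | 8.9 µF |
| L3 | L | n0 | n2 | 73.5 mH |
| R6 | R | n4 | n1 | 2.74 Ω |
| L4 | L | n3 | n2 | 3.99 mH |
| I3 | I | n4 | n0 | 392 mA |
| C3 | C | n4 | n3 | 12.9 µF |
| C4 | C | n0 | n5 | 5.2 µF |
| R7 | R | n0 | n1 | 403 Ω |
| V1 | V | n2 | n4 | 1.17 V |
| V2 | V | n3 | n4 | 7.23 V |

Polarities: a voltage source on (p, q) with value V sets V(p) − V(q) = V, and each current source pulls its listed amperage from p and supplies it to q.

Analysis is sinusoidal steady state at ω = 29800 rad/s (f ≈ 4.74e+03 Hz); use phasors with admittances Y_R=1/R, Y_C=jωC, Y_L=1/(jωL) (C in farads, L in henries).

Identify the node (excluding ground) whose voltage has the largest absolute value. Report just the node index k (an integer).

Apply KCL at each of the 5 non-ground nodes and solve the resulting linear system.
Node n1: branches {L1, R1, R2, R3, C1, R6, R7} → V_1 = -2.282-0.03290j
Node n2: branches {I2, C1, R5, L3, L4, V1} → V_2 = -5.681-0.1092j
Node n3: branches {I1, L2, R3, R4, C2, L4, C3, V2} → V_3 = 0.3786-0.1092j
Node n4: branches {L1, L2, R4, R5, C2, R6, I3, C3, V1, V2} → V_4 = -6.851-0.1092j
Node n5: branches {I1, R1, I2, C4} → V_5 = -0.001364+1.463j
Source currents: i(V1)=0.009979-0.001184j, i(V2)=-2.396-4.224j

4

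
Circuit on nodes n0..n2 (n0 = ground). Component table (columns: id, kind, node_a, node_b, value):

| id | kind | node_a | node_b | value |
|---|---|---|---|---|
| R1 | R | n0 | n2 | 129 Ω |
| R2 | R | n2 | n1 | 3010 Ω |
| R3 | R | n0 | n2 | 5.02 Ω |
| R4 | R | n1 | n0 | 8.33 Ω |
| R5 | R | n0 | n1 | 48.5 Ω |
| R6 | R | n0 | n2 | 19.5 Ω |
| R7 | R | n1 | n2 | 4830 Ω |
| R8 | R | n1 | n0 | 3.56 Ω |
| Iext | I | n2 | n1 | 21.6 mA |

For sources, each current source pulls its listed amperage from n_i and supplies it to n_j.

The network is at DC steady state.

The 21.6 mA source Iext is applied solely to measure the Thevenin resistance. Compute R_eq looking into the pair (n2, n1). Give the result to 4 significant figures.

MNA unknowns: 2 node voltages V₁..V_2
R1: Y=0.007752 on G[0,2]
R2: Y=0.0003322 on G[2,1]
R3: Y=0.1992 on G[0,2]
R4: Y=0.1200 on G[1,0]
R5: Y=0.02062 on G[0,1]
R6: Y=0.05128 on G[0,2]
R7: Y=0.0002070 on G[1,2]
R8: Y=0.2809 on G[1,0]
Iext: z[2]−=0.0216, z[1]+=0.0216
solve → V1=0.05107, V2=-0.08336

R_eq = 6.224 Ω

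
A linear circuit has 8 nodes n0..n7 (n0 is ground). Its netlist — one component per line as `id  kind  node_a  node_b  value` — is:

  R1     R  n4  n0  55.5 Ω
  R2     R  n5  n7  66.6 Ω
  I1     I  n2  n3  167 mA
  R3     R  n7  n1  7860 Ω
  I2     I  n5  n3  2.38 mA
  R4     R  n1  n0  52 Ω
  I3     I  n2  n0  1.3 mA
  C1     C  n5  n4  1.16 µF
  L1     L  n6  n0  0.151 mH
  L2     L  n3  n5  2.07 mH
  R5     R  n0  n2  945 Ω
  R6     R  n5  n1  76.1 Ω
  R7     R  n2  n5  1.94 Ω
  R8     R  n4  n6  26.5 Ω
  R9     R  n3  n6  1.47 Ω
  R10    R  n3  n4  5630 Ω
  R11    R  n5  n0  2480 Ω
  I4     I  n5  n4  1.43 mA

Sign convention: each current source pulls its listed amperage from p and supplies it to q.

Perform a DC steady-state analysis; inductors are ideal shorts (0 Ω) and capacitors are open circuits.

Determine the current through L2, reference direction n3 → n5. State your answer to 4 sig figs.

Element admittances at DC:
  Y(R1) = 0.01802 S between n4,n0
  Y(R2) = 0.01502 S between n5,n7
  I1: injects 0.167 A into n3 (from n2)
  Y(R3) = 0.0001272 S between n7,n1
  I2: injects 0.00238 A into n3 (from n5)
  Y(R4) = 0.01923 S between n1,n0
  I3: injects 0.0013 A into n0 (from n2)
  Y(C1) = 0.000 S between n5,n4
  L1: short n6↔n0 (DC inductor)
  L2: short n3↔n5 (DC inductor)
  Y(R5) = 0.001058 S between n0,n2
  Y(R6) = 0.01314 S between n5,n1
  Y(R7) = 0.5155 S between n2,n5
  Y(R8) = 0.03774 S between n4,n6
  Y(R9) = 0.6803 S between n3,n6
  Y(R10) = 0.0001776 S between n3,n4
  Y(R11) = 0.0004032 S between n5,n0
  I4: injects 0.00143 A into n4 (from n5)
Assemble and solve the 9×9 MNA system:
  V(n1)=-0.001409  V(n2)=-0.3293  V(n3)=-0.003451  V(n4)=0.02556  V(n5)=-0.003451  V(n6)=0.000  V(n7)=-0.003434
  i(L1)=-0.001384  i(L2)=0.1717

0.1717 A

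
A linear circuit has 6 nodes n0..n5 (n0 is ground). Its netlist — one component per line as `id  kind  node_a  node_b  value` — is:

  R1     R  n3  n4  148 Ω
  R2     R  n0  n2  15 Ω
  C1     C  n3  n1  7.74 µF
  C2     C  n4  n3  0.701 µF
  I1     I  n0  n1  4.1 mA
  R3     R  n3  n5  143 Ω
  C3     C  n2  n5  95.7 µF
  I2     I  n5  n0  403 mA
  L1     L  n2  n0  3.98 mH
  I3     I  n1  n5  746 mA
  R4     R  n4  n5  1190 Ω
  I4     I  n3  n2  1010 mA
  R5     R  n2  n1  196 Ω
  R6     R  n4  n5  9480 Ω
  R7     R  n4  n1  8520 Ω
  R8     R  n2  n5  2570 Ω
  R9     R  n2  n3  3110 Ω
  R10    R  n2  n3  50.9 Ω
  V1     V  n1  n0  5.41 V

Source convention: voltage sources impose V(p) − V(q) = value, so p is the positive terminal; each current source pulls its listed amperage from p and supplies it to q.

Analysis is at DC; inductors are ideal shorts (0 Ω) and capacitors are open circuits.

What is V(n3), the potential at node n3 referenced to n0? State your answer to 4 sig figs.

Element admittances at DC:
  Y(R1) = 0.006757 S between n3,n4
  Y(R2) = 0.06667 S between n0,n2
  Y(C1) = 0.000 S between n3,n1
  Y(C2) = 0.000 S between n4,n3
  I1: injects 0.0041 A into n1 (from n0)
  Y(R3) = 0.006993 S between n3,n5
  Y(C3) = 0.000 S between n2,n5
  I2: injects 0.403 A into n0 (from n5)
  L1: short n2↔n0 (DC inductor)
  I3: injects 0.746 A into n5 (from n1)
  Y(R4) = 0.0008403 S between n4,n5
  I4: injects 1.01 A into n2 (from n3)
  Y(R5) = 0.005102 S between n2,n1
  Y(R6) = 0.0001055 S between n4,n5
  Y(R7) = 0.0001174 S between n4,n1
  Y(R8) = 0.0003891 S between n2,n5
  Y(R9) = 0.0003215 S between n2,n3
  Y(R10) = 0.01965 S between n2,n3
  V1: constraint V(n1)−V(n0) = 5.41
Assemble and solve the 7×7 MNA system:
  V(n1)=5.410  V(n2)=0.000  V(n3)=-33.40  V(n4)=-27.57  V(n5)=10.01
  i(L1)=0.3745  i(V1)=-0.7734

-33.40 V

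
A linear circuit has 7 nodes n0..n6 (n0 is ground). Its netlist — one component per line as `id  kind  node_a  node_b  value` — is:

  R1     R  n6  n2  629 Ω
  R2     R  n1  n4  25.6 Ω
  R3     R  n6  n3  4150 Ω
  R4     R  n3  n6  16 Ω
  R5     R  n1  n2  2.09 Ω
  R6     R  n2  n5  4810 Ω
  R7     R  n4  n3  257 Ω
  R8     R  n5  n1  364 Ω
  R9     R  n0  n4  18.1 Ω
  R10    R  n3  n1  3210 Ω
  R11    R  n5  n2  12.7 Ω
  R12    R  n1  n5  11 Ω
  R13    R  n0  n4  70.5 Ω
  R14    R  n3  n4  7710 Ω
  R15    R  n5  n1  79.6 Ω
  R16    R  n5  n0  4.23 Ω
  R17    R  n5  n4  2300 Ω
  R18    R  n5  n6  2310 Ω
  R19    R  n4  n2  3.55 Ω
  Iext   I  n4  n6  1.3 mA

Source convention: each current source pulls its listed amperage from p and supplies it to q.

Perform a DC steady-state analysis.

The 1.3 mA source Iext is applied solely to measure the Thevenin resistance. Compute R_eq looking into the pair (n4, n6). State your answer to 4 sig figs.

Element admittances at DC:
  Y(R1) = 0.001590 S between n6,n2
  Y(R2) = 0.03906 S between n1,n4
  Y(R3) = 0.0002410 S between n6,n3
  Y(R4) = 0.06250 S between n3,n6
  Y(R5) = 0.4785 S between n1,n2
  Y(R6) = 0.0002079 S between n2,n5
  Y(R7) = 0.003891 S between n4,n3
  Y(R8) = 0.002747 S between n5,n1
  Y(R9) = 0.05525 S between n0,n4
  Y(R10) = 0.0003115 S between n3,n1
  Y(R11) = 0.07874 S between n5,n2
  Y(R12) = 0.09091 S between n1,n5
  Y(R13) = 0.01418 S between n0,n4
  Y(R14) = 0.0001297 S between n3,n4
  Y(R15) = 0.01256 S between n5,n1
  Y(R16) = 0.2364 S between n5,n0
  Y(R17) = 0.0004348 S between n5,n4
  Y(R18) = 0.0004329 S between n5,n6
  Y(R19) = 0.2817 S between n4,n2
  Iext: injects 0.0013 A into n6 (from n4)
Assemble and solve the 6×6 MNA system:
  V(n1)=0.0002471  V(n2)=0.0002102  V(n3)=0.1996  V(n4)=-0.001086  V(n5)=0.0003190  V(n6)=0.2134

R_eq = 165.0 Ω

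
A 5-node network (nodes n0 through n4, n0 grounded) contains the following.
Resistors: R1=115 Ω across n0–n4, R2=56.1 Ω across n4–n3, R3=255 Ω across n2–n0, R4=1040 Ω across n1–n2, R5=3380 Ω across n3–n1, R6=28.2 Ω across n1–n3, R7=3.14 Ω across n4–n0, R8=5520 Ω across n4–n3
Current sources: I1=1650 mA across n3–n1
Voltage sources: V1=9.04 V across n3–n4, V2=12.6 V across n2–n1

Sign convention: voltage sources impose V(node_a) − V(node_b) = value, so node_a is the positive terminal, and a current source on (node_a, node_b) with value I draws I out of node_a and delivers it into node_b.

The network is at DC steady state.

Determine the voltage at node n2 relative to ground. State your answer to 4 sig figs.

60.43 V

Apply KCL at each of the 4 non-ground nodes and solve the resulting linear system.
Node n1: branches {R4, R5, R6, I1, V2} → V_1 = 47.83
Node n2: branches {R3, R4, V2} → V_2 = 60.43
Node n3: branches {R2, R5, R6, R8, I1, V1} → V_3 = 8.316
Node n4: branches {R1, R2, R7, R8, V1} → V_4 = -0.7244
Source currents: i(V1)=-0.3998, i(V2)=-0.2491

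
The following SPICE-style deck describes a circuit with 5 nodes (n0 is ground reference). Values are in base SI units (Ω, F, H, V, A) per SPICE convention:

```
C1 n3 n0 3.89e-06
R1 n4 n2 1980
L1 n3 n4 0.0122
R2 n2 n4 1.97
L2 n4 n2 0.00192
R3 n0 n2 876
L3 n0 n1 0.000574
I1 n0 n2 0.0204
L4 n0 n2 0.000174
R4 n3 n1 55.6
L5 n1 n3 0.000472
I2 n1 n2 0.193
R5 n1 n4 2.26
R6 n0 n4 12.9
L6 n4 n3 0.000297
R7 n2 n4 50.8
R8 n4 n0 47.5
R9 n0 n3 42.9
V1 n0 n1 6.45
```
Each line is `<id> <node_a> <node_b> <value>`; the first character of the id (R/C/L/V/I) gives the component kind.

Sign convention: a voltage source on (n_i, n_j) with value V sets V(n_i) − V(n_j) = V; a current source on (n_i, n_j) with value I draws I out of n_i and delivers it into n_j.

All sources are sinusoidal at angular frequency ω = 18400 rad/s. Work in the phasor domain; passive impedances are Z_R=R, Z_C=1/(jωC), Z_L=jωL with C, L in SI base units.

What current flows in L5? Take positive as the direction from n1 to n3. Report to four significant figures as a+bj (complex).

-0.02932+0.03366j A

MNA unknowns: 4 node voltages V₁..V_4 plus 1 source current (V1)
C1: Y=0.000+0.07158j on G[3,0]
R1: Y=0.0005051+0.000j on G[4,2]
L1: Y=0.000-0.004455j on G[3,4]
R2: Y=0.5076+0.000j on G[2,4]
L2: Y=0.000-0.02831j on G[4,2]
R3: Y=0.001142+0.000j on G[0,2]
L3: Y=0.000-0.09468j on G[0,1]
I1: z[0]−=0.0204, z[2]+=0.0204
L4: Y=0.000-0.3123j on G[0,2]
R4: Y=0.01799+0.000j on G[3,1]
L5: Y=0.000-0.1151j on G[1,3]
I2: z[1]−=0.193, z[2]+=0.193
R5: Y=0.4425+0.000j on G[1,4]
R6: Y=0.07752+0.000j on G[0,4]
L6: Y=0.000-0.1830j on G[4,3]
R7: Y=0.01969+0.000j on G[2,4]
R8: Y=0.02105+0.000j on G[4,0]
R9: Y=0.02331+0.000j on G[0,3]
V1: row V0−V1=6.45, i_V1 at 0,1
solve → V1=-6.450+0.000j, V2=-2.226-1.659j, V3=-6.158+0.2546j, V4=-3.683-0.4239j
aux → i_V1=-1.066+0.8274j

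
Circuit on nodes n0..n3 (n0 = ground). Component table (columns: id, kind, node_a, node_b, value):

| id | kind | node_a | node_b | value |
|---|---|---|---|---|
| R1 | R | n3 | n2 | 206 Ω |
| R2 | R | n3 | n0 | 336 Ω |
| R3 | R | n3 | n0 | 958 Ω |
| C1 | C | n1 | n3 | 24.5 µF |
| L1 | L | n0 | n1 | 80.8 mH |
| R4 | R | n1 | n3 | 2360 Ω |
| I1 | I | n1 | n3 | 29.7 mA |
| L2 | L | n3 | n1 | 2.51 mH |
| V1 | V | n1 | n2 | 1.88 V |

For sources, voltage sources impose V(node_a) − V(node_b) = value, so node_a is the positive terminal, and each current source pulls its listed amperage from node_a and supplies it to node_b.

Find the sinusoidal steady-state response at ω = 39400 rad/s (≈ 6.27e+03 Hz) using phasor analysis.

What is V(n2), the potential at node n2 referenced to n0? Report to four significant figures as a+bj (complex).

-1.882+0.02141j V

MNA unknowns: 3 node voltages V₁..V_3 plus 1 source current (V1)
R1: Y=0.004854+0.000j on G[3,2]
R2: Y=0.002976+0.000j on G[3,0]
R3: Y=0.001044+0.000j on G[3,0]
C1: Y=0.000+0.9653j on G[1,3]
L1: Y=0.000-0.0003141j on G[0,1]
R4: Y=0.0004237+0.000j on G[1,3]
I1: z[1]−=0.0297, z[3]+=0.0297
L2: Y=0.000-0.01011j on G[3,1]
V1: row V1−V2=1.88, i_V1 at 1,2
solve → V1=-0.001792+0.02141j, V2=-1.882+0.02141j, V3=-0.001673-0.0001400j
aux → i_V1=-0.009127+0.0001046j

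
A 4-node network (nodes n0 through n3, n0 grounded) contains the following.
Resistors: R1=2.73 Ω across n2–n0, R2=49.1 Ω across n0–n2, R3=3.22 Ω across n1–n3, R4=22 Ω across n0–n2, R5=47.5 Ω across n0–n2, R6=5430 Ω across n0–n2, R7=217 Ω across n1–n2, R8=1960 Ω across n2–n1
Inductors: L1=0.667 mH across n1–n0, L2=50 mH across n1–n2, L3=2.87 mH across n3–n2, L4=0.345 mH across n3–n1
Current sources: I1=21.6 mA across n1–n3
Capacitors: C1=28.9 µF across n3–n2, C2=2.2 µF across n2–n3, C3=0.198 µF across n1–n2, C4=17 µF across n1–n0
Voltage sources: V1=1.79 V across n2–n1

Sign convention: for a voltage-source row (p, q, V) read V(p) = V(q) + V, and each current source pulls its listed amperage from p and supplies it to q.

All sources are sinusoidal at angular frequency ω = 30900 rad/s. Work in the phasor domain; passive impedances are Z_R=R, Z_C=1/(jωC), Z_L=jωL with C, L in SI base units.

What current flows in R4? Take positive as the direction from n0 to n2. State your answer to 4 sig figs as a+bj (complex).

-0.04273-0.04063j A

Element admittances at ω=30900 rad/s:
  Y(R1) = 0.3663+0.000j S between n2,n0
  Y(R2) = 0.02037+0.000j S between n0,n2
  Y(L1) = 0.000-0.04852j S between n1,n0
  Y(R3) = 0.3106+0.000j S between n1,n3
  I1: injects 0.0216 A into n3 (from n1)
  Y(C1) = 0.000+0.8930j S between n3,n2
  Y(L2) = 0.000-0.0006472j S between n1,n2
  Y(R4) = 0.04545+0.000j S between n0,n2
  Y(R5) = 0.02105+0.000j S between n0,n2
  Y(C2) = 0.000+0.06798j S between n2,n3
  Y(R6) = 0.0001842+0.000j S between n0,n2
  Y(L3) = 0.000-0.01128j S between n3,n2
  Y(C3) = 0.000+0.006118j S between n1,n2
  Y(R7) = 0.004608+0.000j S between n1,n2
  Y(R8) = 0.0005102+0.000j S between n2,n1
  Y(C4) = 0.000+0.5253j S between n1,n0
  Y(L4) = 0.000-0.09380j S between n3,n1
  V1: constraint V(n2)−V(n1) = 1.79
Assemble and solve the 4×4 MNA system:
  V(n1)=-0.8500+0.8939j  V(n2)=0.9400+0.8939j  V(n3)=0.9132+1.508j
  i(V1)=-1.019-0.4405j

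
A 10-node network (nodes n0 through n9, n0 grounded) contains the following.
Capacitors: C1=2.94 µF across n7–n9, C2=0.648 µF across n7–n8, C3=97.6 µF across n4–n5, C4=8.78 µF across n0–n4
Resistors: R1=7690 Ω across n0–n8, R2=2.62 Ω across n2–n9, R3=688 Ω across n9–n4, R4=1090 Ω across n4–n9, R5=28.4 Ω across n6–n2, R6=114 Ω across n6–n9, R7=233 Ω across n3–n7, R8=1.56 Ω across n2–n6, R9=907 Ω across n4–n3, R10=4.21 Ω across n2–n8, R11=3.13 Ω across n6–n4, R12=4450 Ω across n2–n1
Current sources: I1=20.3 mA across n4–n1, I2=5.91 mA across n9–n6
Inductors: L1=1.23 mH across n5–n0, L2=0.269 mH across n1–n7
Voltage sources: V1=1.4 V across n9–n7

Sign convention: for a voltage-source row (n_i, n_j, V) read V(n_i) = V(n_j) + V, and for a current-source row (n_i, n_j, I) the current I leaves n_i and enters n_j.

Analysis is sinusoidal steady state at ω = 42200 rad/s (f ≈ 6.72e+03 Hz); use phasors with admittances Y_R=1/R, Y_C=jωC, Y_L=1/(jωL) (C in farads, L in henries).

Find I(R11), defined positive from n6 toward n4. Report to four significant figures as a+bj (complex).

0.02105-0.0002687j A

Apply KCL at each of the 9 non-ground nodes and solve the resulting linear system.
Node n1: branches {I1, L2, R12} → V_1 = -1.256+0.3228j
Node n2: branches {R2, R5, R8, R10, R12} → V_2 = 0.08735-0.002380j
Node n3: branches {R7, R9} → V_3 = -0.9997+0.07073j
Node n4: branches {I1, R3, R4, R9, R11, C3, C4} → V_4 = 5.695e-05+2.199e-05j
Node n5: branches {L1, C3} → V_5 = 5.722e-05+2.209e-05j
Node n6: branches {R5, R6, I2, R8, R11} → V_6 = 0.06596-0.0008189j
Node n7: branches {C1, R7, C2, L2, V1} → V_7 = -1.257+0.08889j
Node n8: branches {R1, C2, R10} → V_8 = 0.05938-0.1538j
Node n9: branches {C1, R2, R3, R4, R6, I2, V1} → V_9 = 0.1434+0.08889j
Source currents: i(V1)=-0.02834-0.2095j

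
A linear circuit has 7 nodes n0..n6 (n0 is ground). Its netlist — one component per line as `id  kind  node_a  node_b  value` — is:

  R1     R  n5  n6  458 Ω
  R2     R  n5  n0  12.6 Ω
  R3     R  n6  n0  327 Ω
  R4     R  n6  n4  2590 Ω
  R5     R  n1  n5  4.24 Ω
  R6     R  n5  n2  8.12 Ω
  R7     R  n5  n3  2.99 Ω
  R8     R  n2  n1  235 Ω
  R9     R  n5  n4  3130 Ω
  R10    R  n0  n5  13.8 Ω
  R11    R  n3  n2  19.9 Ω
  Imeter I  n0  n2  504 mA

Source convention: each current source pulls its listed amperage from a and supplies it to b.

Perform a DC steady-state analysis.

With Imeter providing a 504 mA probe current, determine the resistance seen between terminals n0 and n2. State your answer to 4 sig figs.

R_eq = 12.38 Ω

MNA unknowns: 6 node voltages V₁..V_6
R1: Y=0.002183 on G[5,6]
R2: Y=0.07937 on G[5,0]
R3: Y=0.003058 on G[6,0]
R4: Y=0.0003861 on G[6,4]
R5: Y=0.2358 on G[1,5]
R6: Y=0.1232 on G[5,2]
R7: Y=0.3344 on G[5,3]
R8: Y=0.004255 on G[2,1]
R9: Y=0.0003195 on G[5,4]
R10: Y=0.07246 on G[0,5]
R11: Y=0.05025 on G[3,2]
Imeter: z[0]−=0.504, z[2]+=0.504
solve → V1=3.343, V2=6.238, V3=3.676, V4=2.274, V5=3.291, V6=1.433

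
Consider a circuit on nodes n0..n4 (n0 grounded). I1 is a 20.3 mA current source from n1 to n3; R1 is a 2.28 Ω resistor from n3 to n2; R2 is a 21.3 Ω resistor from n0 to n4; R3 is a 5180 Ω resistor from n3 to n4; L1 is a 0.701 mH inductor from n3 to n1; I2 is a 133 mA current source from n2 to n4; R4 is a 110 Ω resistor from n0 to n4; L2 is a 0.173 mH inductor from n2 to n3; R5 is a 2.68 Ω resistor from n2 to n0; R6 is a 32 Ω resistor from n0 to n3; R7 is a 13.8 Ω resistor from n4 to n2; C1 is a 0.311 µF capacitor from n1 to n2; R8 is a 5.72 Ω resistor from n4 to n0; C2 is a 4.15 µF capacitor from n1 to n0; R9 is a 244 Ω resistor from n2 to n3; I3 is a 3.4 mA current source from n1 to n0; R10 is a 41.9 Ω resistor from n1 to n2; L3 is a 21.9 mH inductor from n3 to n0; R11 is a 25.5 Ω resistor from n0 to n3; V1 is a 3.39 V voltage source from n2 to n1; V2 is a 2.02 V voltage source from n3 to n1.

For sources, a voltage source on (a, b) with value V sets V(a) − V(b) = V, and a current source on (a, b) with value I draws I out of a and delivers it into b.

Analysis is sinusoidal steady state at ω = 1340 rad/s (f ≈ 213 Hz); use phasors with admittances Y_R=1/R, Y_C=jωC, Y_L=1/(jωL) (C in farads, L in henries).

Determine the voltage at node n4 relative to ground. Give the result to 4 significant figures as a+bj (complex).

MNA unknowns: 4 node voltages V₁..V_4 plus 2 source currents (V1, V2)
I1: z[1]−=0.0203, z[3]+=0.0203
R1: Y=0.4386+0.000j on G[3,2]
R2: Y=0.04695+0.000j on G[0,4]
R3: Y=0.0001931+0.000j on G[3,4]
L1: Y=0.000-1.065j on G[3,1]
I2: z[2]−=0.133, z[4]+=0.133
R4: Y=0.009091+0.000j on G[0,4]
L2: Y=0.000-4.314j on G[2,3]
R5: Y=0.3731+0.000j on G[2,0]
R6: Y=0.03125+0.000j on G[0,3]
R7: Y=0.07246+0.000j on G[4,2]
C1: Y=0.000+0.0004167j on G[1,2]
R8: Y=0.1748+0.000j on G[4,0]
C2: Y=0.000+0.005561j on G[1,0]
R9: Y=0.004098+0.000j on G[2,3]
I3: z[1]−=0.0034, z[0]+=0.0034
R10: Y=0.02387+0.000j on G[1,2]
L3: Y=0.000-0.03408j on G[3,0]
R11: Y=0.03922+0.000j on G[0,3]
V1: row V2−V1=3.39, i_V1 at 2,1
V2: row V3−V1=2.02, i_V2 at 3,1
solve → V1=-3.402-0.05650j, V2=-0.01245-0.05650j, V3=-1.382-0.05650j, V4=0.4343-0.01353j
aux → i_V1=-0.7834+5.933j, i_V2=0.7265-3.802j

0.4343-0.01353j V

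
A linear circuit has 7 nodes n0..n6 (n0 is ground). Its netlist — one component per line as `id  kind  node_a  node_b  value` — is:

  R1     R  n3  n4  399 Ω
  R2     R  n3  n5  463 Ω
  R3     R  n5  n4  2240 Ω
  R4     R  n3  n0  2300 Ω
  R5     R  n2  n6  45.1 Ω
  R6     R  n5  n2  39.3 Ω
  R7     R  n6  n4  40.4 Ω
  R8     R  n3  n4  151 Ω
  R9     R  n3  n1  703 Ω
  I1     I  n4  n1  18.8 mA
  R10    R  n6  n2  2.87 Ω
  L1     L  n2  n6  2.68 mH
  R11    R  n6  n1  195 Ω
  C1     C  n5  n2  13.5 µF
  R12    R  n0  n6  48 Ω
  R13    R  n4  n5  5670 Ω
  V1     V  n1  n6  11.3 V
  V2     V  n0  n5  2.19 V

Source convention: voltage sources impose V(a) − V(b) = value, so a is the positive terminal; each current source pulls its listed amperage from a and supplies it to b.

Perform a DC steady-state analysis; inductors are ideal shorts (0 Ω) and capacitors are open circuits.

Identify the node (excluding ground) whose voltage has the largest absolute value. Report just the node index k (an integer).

MNA unknowns: 6 node voltages V₁..V_6 plus 3 source currents (L1, V1, V2)
R1: Y=0.002506 on G[3,4]
R2: Y=0.002160 on G[3,5]
R3: Y=0.0004464 on G[5,4]
R4: Y=0.0004348 on G[3,0]
R5: Y=0.02217 on G[2,6]
R6: Y=0.02545 on G[5,2]
R7: Y=0.02475 on G[6,4]
R8: Y=0.006623 on G[3,4]
R9: Y=0.001422 on G[3,1]
I1: z[4]−=0.0188, z[1]+=0.0188
R10: Y=0.3484 on G[6,2]
L1: row V2−V6=0, i_L1 at 2,6
R11: Y=0.005128 on G[6,1]
C1: Y=0.000 on G[5,2]
R12: Y=0.02083 on G[0,6]
R13: Y=0.0001764 on G[4,5]
V1: row V1−V6=11.3, i_V1 at 1,6
V2: row V0−V5=2.19, i_V2 at 0,5
solve → V1=10.01, V2=-1.292, V3=-0.3995, V4=-1.617, V5=-2.190, V6=-1.292
aux → i_L1=-0.02286, i_V1=-0.05395, i_V2=-0.02708

1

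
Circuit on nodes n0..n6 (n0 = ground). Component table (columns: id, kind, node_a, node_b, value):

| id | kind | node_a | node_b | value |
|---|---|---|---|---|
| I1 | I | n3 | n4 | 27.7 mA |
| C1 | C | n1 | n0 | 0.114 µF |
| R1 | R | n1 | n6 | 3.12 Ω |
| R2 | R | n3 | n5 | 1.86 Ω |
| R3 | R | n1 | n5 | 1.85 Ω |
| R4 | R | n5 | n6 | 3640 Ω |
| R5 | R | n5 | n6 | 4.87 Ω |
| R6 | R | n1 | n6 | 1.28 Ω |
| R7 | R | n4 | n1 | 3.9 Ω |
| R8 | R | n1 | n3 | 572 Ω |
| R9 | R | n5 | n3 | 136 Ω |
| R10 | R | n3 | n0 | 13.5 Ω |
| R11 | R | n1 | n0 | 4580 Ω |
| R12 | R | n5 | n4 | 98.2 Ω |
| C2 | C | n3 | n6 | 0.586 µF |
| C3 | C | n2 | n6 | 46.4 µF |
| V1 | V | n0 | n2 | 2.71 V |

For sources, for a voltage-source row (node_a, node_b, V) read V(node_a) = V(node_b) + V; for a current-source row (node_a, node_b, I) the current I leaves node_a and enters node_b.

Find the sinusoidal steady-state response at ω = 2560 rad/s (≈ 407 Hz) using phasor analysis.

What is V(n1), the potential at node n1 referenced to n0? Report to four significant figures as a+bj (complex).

-2.075-1.067j V

MNA unknowns: 6 node voltages V₁..V_6 plus 1 source current (V1)
I1: z[3]−=0.0277, z[4]+=0.0277
C1: Y=0.000+0.0002918j on G[1,0]
R1: Y=0.3205+0.000j on G[1,6]
R2: Y=0.5376+0.000j on G[3,5]
R3: Y=0.5405+0.000j on G[1,5]
R4: Y=0.0002747+0.000j on G[5,6]
R5: Y=0.2053+0.000j on G[5,6]
R6: Y=0.7812+0.000j on G[1,6]
R7: Y=0.2564+0.000j on G[4,1]
R8: Y=0.001748+0.000j on G[1,3]
R9: Y=0.007353+0.000j on G[5,3]
R10: Y=0.07407+0.000j on G[3,0]
R11: Y=0.0002183+0.000j on G[1,0]
R12: Y=0.01018+0.000j on G[5,4]
C2: Y=0.000+0.001500j on G[3,6]
C3: Y=0.000+0.1188j on G[2,6]
V1: row V0−V2=2.71, i_V1 at 0,2
solve → V1=-2.075-1.067j, V2=-2.710+0.000j, V3=-1.770-0.8752j, V4=-1.966-1.064j, V5=-1.959-0.9925j, V6=-2.157-1.105j
aux → i_V1=-0.1312-0.06567j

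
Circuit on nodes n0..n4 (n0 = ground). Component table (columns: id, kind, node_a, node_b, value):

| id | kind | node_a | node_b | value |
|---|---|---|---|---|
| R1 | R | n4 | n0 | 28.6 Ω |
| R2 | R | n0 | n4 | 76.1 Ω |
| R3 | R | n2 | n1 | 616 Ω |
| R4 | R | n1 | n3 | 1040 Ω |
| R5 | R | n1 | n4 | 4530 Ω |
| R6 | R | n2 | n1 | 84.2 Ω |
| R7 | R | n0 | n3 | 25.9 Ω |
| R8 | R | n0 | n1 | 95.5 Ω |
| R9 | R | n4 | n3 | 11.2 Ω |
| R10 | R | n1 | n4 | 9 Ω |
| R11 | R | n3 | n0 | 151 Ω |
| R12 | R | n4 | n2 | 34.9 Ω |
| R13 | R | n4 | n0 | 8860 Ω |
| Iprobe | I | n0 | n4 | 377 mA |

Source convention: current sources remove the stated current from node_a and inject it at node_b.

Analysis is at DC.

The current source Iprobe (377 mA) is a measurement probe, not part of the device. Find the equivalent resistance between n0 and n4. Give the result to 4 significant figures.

MNA unknowns: 4 node voltages V₁..V_4
R1: Y=0.03497 on G[4,0]
R2: Y=0.01314 on G[0,4]
R3: Y=0.001623 on G[2,1]
R4: Y=0.0009615 on G[1,3]
R5: Y=0.0002208 on G[1,4]
R6: Y=0.01188 on G[2,1]
R7: Y=0.03861 on G[0,3]
R8: Y=0.01047 on G[0,1]
R9: Y=0.08929 on G[4,3]
R10: Y=0.1111 on G[1,4]
R11: Y=0.006623 on G[3,0]
R12: Y=0.02865 on G[4,2]
R13: Y=0.0001129 on G[4,0]
Iprobe: z[0]−=0.377, z[4]+=0.377
solve → V1=3.936, V2=4.175, V3=2.853, V4=4.287

R_eq = 11.37 Ω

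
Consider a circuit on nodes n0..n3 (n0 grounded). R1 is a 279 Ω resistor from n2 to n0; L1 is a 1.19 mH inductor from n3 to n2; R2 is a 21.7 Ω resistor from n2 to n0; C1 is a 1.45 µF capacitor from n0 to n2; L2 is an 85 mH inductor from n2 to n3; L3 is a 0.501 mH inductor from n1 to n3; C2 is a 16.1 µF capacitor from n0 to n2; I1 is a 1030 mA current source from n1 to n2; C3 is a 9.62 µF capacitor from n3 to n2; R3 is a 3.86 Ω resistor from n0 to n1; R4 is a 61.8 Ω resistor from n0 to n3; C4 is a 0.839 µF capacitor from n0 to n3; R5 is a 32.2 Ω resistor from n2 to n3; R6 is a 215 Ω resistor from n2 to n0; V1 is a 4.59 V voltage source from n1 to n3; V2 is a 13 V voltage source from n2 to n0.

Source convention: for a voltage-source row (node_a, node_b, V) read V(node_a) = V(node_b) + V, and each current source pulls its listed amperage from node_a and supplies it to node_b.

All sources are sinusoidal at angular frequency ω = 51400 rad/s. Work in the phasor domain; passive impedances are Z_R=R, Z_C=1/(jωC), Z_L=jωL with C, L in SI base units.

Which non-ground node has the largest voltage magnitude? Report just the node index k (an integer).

1

Element admittances at ω=51400 rad/s:
  Y(R1) = 0.003584+0.000j S between n2,n0
  Y(L1) = 0.000-0.01635j S between n3,n2
  Y(R2) = 0.04608+0.000j S between n2,n0
  Y(C1) = 0.000+0.07453j S between n0,n2
  Y(L2) = 0.000-0.0002289j S between n2,n3
  Y(L3) = 0.000-0.03883j S between n1,n3
  Y(C2) = 0.000+0.8275j S between n0,n2
  I1: injects 1.03 A into n2 (from n1)
  Y(C3) = 0.000+0.4945j S between n3,n2
  Y(R3) = 0.2591+0.000j S between n0,n1
  Y(R4) = 0.01618+0.000j S between n0,n3
  Y(C4) = 0.000+0.04312j S between n0,n3
  Y(R5) = 0.03106+0.000j S between n2,n3
  Y(R6) = 0.004651+0.000j S between n2,n0
  V1: constraint V(n1)−V(n3) = 4.59
  V2: constraint V(n2)−V(n0) = 13
Assemble and solve the 5×5 MNA system:
  V(n1)=11.93+7.799j  V(n2)=13.00+0.000j  V(n3)=7.339+7.799j
  i(V1)=-4.120-1.842j  i(V2)=-3.579-14.19j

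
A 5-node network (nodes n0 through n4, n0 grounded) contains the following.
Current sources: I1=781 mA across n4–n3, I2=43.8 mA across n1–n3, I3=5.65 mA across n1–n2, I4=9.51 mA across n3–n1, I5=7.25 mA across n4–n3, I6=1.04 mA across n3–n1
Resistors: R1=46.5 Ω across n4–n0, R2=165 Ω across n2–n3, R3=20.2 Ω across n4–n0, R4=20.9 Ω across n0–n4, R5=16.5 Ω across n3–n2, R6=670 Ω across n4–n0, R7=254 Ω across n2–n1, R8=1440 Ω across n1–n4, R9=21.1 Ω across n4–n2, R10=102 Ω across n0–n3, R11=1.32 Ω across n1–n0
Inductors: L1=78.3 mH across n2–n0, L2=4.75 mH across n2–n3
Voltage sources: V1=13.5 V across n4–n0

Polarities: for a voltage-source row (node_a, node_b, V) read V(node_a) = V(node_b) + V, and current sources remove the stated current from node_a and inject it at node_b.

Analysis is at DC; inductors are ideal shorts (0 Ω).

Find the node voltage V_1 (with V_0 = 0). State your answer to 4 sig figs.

Apply KCL at each of the 4 non-ground nodes and solve the resulting linear system.
Node n1: branches {I2, R7, I3, I4, R8, I6, R11} → V_1 = -0.03874
Node n2: branches {R2, L1, R5, L2, R7, I3, R9} → V_2 = 0.000
Node n3: branches {I1, I2, R2, R5, L2, I4, R10, I5, I6} → V_3 = 0.000
Node n4: branches {I1, R1, R3, R4, R6, R8, R9, I5, V1} → V_4 = 13.50
Source currents: i(L1)=1.467, i(L2)=-0.8215, i(V1)=-3.062

-0.03874 V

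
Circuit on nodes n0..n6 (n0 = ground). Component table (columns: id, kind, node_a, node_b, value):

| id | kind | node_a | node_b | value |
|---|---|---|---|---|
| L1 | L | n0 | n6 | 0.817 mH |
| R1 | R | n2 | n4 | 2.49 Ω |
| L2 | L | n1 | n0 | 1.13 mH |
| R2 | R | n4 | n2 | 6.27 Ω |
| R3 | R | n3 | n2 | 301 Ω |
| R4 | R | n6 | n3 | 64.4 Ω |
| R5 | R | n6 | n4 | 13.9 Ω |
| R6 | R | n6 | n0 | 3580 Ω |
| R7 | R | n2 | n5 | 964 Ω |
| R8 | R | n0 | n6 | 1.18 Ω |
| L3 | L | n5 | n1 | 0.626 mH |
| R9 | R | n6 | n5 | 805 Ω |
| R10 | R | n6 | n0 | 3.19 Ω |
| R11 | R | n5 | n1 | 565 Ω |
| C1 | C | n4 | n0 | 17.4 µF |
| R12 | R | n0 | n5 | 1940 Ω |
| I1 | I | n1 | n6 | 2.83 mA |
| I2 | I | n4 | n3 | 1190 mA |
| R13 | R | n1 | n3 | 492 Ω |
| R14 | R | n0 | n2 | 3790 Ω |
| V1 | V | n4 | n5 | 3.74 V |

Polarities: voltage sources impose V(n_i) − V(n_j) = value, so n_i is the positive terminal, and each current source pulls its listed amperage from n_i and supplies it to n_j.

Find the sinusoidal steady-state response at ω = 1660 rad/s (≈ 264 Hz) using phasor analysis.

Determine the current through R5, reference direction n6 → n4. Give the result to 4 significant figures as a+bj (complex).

-0.1723+0.2702j A

Apply KCL at each of the 6 non-ground nodes and solve the resulting linear system.
Node n1: branches {L2, L3, R11, I1, R13} → V_1 = -0.3736-2.186j
Node n2: branches {R1, R2, R3, R7, R14} → V_2 = 3.474-3.499j
Node n3: branches {R3, R4, I2, R13} → V_3 = 58.07-0.5926j
Node n4: branches {R1, R2, R5, C1, I2, V1} → V_4 = 3.160-3.518j
Node n5: branches {R7, L3, R9, R11, R12, V1} → V_5 = -0.5797-3.518j
Node n6: branches {L1, R4, R5, R6, R8, R9, R10, I1} → V_6 = 0.7647+0.2378j
Source currents: i(V1)=-1.288+0.1895j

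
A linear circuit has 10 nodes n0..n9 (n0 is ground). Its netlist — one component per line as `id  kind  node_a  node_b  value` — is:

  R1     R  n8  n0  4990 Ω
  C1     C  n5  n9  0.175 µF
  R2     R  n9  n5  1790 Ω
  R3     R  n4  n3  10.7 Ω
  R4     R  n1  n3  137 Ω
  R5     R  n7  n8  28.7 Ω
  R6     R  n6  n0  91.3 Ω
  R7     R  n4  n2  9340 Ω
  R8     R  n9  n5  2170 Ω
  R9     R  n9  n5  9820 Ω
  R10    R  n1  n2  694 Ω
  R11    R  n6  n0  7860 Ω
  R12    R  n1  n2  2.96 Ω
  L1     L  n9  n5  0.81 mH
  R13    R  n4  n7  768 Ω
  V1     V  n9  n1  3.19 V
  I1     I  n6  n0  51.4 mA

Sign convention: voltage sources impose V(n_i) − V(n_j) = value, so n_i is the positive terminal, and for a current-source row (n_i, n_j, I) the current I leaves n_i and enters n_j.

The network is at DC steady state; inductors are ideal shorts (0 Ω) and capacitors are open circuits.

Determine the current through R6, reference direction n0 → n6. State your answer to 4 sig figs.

0.05081 A

MNA unknowns: 9 node voltages V₁..V_9 plus 2 source currents (L1, V1)
R1: Y=0.0002004 on G[8,0]
C1: Y=0.000 on G[5,9]
R2: Y=0.0005587 on G[9,5]
R3: Y=0.09346 on G[4,3]
R4: Y=0.007299 on G[1,3]
R5: Y=0.03484 on G[7,8]
R6: Y=0.01095 on G[6,0]
R7: Y=0.0001071 on G[4,2]
R8: Y=0.0004608 on G[9,5]
R9: Y=0.0001018 on G[9,5]
R10: Y=0.001441 on G[1,2]
R11: Y=0.0001272 on G[6,0]
R12: Y=0.3378 on G[1,2]
L1: row V9−V5=0, i_L1 at 9,5
R13: Y=0.001302 on G[4,7]
V1: row V9−V1=3.19, i_V1 at 9,1
I1: z[6]−=0.0514, z[0]+=0.0514
solve → V1=0.000, V2=0.000, V3=0.000, V4=0.000, V5=3.190, V6=-4.639, V7=0.000, V8=0.000, V9=3.190
aux → i_L1=0.000, i_V1=0.000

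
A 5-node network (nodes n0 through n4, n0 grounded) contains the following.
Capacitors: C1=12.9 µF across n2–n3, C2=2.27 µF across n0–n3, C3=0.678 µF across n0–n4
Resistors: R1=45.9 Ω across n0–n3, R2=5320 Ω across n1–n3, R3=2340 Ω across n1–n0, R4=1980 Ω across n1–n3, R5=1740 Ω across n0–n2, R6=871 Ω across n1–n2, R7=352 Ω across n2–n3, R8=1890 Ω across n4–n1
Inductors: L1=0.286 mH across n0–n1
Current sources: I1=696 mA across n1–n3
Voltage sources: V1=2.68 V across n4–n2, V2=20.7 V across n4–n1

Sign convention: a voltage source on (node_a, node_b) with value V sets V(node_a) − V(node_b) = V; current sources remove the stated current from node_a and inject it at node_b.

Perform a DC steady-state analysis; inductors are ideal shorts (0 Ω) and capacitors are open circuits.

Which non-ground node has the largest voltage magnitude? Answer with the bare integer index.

3

Apply KCL at each of the 4 non-ground nodes and solve the resulting linear system.
Node n1: branches {R2, R3, R4, R6, L1, R8, I1, V2} → V_1 = 0.000
Node n2: branches {C1, R5, R6, R7, V1} → V_2 = 18.02
Node n3: branches {C1, C2, R1, R2, R4, R7, I1} → V_3 = 29.51
Node n4: branches {C3, R8, V1, V2} → V_4 = 20.70
Source currents: i(L1)=0.6533, i(V1)=-0.001595, i(V2)=-0.009357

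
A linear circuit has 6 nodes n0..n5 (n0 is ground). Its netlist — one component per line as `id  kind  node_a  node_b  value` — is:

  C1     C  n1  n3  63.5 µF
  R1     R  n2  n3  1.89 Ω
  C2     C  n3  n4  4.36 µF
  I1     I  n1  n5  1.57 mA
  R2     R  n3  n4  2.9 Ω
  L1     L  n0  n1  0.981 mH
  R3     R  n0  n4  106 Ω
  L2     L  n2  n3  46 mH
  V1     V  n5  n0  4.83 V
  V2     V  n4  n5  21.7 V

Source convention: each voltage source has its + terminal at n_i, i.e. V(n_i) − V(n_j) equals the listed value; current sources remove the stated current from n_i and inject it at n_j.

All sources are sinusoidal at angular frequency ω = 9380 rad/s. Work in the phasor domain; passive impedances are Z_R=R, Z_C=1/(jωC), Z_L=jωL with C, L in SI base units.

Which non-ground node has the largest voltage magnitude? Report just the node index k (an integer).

1

MNA unknowns: 5 node voltages V₁..V_5 plus 2 source currents (V1, V2)
C1: Y=0.000+0.5956j on G[1,3]
R1: Y=0.5291+0.000j on G[2,3]
C2: Y=0.000+0.04090j on G[3,4]
I1: z[1]−=0.00157, z[5]+=0.00157
R2: Y=0.3448+0.000j on G[3,4]
L1: Y=0.000-0.1087j on G[0,1]
R3: Y=0.009434+0.000j on G[0,4]
L2: Y=0.000-0.002318j on G[2,3]
V1: row V5−V0=4.83, i_V1 at 5,0
V2: row V4−V5=21.7, i_V2 at 4,5
solve → V1=29.33+11.68j, V2=23.98+9.546j, V3=23.98+9.546j, V4=26.53+0.000j, V5=4.830+0.000j
aux → i_V1=-1.520+3.187j, i_V2=-1.521+3.187j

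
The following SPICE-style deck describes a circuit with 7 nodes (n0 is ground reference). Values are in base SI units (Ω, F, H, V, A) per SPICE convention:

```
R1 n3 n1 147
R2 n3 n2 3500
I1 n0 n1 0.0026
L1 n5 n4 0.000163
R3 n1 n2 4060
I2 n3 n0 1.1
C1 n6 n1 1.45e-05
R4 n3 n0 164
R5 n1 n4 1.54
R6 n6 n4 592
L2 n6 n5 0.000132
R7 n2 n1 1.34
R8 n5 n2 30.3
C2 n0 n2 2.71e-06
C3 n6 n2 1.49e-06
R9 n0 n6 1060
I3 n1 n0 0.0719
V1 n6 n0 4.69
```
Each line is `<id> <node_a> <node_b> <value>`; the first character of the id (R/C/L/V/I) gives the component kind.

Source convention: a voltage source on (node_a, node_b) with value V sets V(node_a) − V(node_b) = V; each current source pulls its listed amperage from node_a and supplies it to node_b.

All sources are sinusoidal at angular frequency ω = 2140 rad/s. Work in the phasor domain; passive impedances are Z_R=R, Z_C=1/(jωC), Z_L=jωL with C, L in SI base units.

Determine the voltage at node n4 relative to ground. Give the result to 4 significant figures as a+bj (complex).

4.678-0.4229j V

MNA unknowns: 6 node voltages V₁..V_6 plus 1 source current (V1)
R1: Y=0.006803+0.000j on G[3,1]
R2: Y=0.0002857+0.000j on G[3,2]
I1: z[0]−=0.0026, z[1]+=0.0026
L1: Y=0.000-2.867j on G[5,4]
R3: Y=0.0002463+0.000j on G[1,2]
I2: z[3]−=1.1, z[0]+=1.1
C1: Y=0.000+0.03103j on G[6,1]
R4: Y=0.006098+0.000j on G[3,0]
R5: Y=0.6494+0.000j on G[1,4]
R6: Y=0.001689+0.000j on G[6,4]
L2: Y=0.000-3.540j on G[6,5]
R7: Y=0.7463+0.000j on G[2,1]
R8: Y=0.03300+0.000j on G[5,2]
C2: Y=0.000+0.005799j on G[0,2]
C3: Y=0.000+0.003189j on G[6,2]
R9: Y=0.0009434+0.000j on G[0,6]
I3: z[1]−=0.0719, z[0]+=0.0719
V1: row V6−V0=4.69, i_V1 at 6,0
solve → V1=3.669-0.3894j, V2=3.676-0.4042j, V3=-81.45-0.2096j, V4=4.678-0.4229j, V5=4.686-0.1944j, V6=4.690+0.000j
aux → i_V1=-0.6794-0.02004j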